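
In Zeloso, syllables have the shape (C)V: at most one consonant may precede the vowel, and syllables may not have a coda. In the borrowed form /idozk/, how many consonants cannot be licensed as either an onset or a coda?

The consonants /z/, /k/ cannot be parsed into a legal (C)V syllable (no codas are permitted; onsets are limited to one consonant).

2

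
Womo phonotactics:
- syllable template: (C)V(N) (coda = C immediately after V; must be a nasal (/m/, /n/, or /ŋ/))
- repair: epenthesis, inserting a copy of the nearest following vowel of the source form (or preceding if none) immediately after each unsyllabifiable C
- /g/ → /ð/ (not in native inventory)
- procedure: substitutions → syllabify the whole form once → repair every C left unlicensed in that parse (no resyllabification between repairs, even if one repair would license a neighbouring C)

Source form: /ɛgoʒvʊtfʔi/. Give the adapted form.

ɛðoʒʊvʊtifiʔi

Substitution: /g/ → /ð/, giving /ɛðoʒvʊtfʔi/.
Syllabifying with onset maximization leaves /ʒ/, /t/, /f/ stranded (only a nasal (/m/, /n/, or /ŋ/) is licensed in coda position; onsets are limited to one consonant).
Epenthesis after each stranded consonant: /ʒ/ → /ʒʊ/, /t/ → /ti/, /f/ → /fi/.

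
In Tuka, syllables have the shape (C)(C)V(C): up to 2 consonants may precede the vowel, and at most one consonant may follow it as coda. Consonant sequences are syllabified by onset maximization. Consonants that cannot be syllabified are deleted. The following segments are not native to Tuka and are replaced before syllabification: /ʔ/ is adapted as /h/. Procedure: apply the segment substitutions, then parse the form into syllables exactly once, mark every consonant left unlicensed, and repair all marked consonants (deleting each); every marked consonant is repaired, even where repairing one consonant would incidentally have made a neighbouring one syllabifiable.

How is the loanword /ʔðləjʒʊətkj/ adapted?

Substitution: /ʔ/ → /h/, giving /hðləjʒʊətkj/.
Syllabifying with onset maximization leaves /h/, /k/, /j/ stranded (at most one coda consonant is licensed; onsets may contain at most 2 consonants).
Each unlicensed consonant is deleted: /h/, /k/, /j/.

ðləjʒʊət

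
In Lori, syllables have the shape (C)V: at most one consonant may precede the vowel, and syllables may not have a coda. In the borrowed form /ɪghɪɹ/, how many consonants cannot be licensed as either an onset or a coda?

Syllabifying with onset maximization leaves /g/, /ɹ/ stranded (no codas are permitted; onsets are limited to one consonant).

2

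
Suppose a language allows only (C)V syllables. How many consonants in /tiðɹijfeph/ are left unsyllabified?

The consonants /ð/, /j/, /p/, /h/ cannot be parsed into a legal (C)V syllable (no codas are permitted; onsets are limited to one consonant).

4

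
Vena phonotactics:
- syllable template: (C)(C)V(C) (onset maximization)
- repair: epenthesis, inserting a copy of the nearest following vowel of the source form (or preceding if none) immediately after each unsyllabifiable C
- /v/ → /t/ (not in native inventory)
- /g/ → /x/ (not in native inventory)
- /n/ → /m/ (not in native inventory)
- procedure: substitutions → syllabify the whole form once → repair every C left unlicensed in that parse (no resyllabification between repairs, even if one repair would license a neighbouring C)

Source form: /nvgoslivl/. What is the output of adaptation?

Substitution: /n/ → /m/, /v/ → /t/, /g/ → /x/, giving /mtxoslitl/.
Syllabifying with onset maximization leaves /m/, /l/ stranded (at most one coda consonant is licensed; onsets may contain at most 2 consonants).
Epenthesis after each stranded consonant: /m/ → /mo/, /l/ → /li/.

motxoslitli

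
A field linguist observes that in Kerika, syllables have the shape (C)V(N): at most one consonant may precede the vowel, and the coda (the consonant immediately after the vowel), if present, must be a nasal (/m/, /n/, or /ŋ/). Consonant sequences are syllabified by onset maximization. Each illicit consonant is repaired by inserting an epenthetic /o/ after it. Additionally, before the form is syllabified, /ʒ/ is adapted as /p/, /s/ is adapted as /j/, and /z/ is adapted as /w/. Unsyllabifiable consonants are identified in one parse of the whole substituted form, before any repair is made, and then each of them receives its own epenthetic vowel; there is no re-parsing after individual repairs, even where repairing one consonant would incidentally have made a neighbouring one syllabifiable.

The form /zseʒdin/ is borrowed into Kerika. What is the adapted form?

wojepodin

Substitution: /z/ → /w/, /s/ → /j/, /ʒ/ → /p/, giving /wjepdin/.
The consonants /w/, /p/ cannot be parsed into a legal (C)V(N) syllable (only a nasal (/m/, /n/, or /ŋ/) is licensed in coda position; onsets are limited to one consonant).
Inserting the epenthetic vowel yields /w/ → /wo/, /p/ → /po/.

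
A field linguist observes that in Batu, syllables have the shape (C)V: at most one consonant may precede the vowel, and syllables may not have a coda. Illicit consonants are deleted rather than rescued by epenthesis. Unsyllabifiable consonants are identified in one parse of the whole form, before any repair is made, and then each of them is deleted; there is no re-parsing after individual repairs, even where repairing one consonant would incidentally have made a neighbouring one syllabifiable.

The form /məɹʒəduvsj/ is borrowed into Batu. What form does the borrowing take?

Under (C)V, the unsyllabifiable consonants are /ɹ/, /v/, /s/, /j/ (no codas are permitted; onsets are limited to one consonant).
Deleting the stranded consonants removes /ɹ/, /v/, /s/, /j/.

məʒədu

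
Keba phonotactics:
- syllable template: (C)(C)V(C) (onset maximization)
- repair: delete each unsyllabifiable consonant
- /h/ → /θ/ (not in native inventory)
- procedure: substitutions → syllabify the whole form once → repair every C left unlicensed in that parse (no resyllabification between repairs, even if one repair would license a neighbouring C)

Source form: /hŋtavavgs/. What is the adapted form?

ŋtavav

Substitution: /h/ → /θ/, giving /θŋtavavgs/.
Syllabifying with onset maximization leaves /θ/, /g/, /s/ stranded (at most one coda consonant is licensed; onsets may contain at most 2 consonants).
Deleting the stranded consonants removes /θ/, /g/, /s/.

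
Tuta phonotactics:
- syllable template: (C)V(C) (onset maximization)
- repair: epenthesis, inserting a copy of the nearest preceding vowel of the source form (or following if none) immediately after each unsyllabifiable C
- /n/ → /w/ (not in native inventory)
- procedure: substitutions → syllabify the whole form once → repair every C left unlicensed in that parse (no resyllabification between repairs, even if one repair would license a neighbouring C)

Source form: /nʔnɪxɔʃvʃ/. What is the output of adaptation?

wɪʔɪwɪxɔʃvɔʃɔ

Substitution: /n/ → /w/, giving /wʔwɪxɔʃvʃ/.
Syllabifying with onset maximization leaves /w/, /ʔ/, /v/, /ʃ/ stranded (at most one coda consonant is licensed; onsets are limited to one consonant).
Inserting the epenthetic vowel yields /w/ → /wɪ/, /ʔ/ → /ʔɪ/, /v/ → /vɔ/, /ʃ/ → /ʃɔ/.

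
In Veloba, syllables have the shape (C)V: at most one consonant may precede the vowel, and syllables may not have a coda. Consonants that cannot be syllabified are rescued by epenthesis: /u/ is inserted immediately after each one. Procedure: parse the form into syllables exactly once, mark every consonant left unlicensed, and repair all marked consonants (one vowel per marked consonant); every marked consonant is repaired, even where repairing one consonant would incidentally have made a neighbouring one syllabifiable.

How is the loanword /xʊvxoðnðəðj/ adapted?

Under (C)V, the unsyllabifiable consonants are /v/, /ð/, /n/, /ð/, /j/ (no codas are permitted; onsets are limited to one consonant).
Each unlicensed consonant becomes the onset of a new syllable: /v/ → /vu/, /ð/ → /ðu/, /n/ → /nu/, /ð/ → /ðu/, /j/ → /ju/.

xʊvuxoðunuðəðuju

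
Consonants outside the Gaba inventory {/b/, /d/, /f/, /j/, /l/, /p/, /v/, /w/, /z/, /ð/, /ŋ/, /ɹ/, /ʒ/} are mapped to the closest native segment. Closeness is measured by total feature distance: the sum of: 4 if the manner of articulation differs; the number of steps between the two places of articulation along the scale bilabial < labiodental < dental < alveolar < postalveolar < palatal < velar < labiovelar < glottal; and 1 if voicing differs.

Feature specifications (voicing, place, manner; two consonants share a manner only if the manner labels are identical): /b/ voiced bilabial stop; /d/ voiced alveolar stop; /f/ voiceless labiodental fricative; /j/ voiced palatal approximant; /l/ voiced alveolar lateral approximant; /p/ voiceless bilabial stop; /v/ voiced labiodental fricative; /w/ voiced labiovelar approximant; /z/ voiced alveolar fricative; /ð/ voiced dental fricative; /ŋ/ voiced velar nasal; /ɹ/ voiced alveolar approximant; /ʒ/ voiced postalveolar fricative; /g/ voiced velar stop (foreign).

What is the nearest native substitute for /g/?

d

/d/ is closest: same manner (stop), place distance 3 (velar→alveolar), same voicing; total 3. Next closest is /ŋ/ at distance 4.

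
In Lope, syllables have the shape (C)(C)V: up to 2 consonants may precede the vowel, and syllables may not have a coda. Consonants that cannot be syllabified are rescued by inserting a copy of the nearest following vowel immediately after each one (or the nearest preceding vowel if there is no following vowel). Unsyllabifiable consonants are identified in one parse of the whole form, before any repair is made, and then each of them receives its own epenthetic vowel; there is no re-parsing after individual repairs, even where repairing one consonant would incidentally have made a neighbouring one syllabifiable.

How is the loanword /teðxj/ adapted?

teðexeje

Syllabifying with onset maximization leaves /ð/, /x/, /j/ stranded (no codas are permitted; onsets may contain at most 2 consonants).
Epenthesis after each stranded consonant: /ð/ → /ðe/, /x/ → /xe/, /j/ → /je/.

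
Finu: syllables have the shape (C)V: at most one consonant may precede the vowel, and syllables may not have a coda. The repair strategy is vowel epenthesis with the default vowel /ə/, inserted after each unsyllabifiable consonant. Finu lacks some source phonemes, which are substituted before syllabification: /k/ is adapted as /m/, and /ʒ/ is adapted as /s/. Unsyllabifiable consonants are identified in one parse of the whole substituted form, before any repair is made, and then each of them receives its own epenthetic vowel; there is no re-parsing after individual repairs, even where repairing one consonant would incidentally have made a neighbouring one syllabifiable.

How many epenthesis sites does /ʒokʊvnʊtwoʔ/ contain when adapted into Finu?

After substitution the input is /somʊvnʊtwoʔ/.
The unsyllabifiable consonants are /v/, /t/, /ʔ/; each receives one epenthetic vowel.

3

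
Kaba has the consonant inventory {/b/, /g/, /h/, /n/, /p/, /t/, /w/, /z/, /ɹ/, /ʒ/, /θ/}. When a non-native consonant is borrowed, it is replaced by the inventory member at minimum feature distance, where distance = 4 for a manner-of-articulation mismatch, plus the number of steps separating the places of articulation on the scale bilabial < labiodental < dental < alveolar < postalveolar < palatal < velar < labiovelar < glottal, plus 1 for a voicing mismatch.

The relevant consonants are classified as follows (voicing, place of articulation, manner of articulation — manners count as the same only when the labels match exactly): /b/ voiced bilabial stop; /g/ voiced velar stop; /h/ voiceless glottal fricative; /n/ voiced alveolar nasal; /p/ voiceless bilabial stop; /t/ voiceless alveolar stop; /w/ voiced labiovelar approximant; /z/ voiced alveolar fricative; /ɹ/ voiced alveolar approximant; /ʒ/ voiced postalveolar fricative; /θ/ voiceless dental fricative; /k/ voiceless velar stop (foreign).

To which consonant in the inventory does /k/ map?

/g/ is closest: same manner (stop), place distance 0 (velar→velar), voicing differs (+1); total 1. Next closest is /t/ at distance 3.

g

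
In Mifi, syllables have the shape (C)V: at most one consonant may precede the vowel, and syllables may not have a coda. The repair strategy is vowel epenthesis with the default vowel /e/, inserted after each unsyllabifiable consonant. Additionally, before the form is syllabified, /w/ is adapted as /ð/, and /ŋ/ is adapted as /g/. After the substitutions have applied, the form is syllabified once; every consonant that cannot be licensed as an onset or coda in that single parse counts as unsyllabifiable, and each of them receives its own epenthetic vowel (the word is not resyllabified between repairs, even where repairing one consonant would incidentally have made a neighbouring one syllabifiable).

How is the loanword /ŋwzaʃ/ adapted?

geðezaʃe

Substitution: /ŋ/ → /g/, /w/ → /ð/, giving /gðzaʃ/.
Under (C)V, the unsyllabifiable consonants are /g/, /ð/, /ʃ/ (no codas are permitted; onsets are limited to one consonant).
Each unlicensed consonant becomes the onset of a new syllable: /g/ → /ge/, /ð/ → /ðe/, /ʃ/ → /ʃe/.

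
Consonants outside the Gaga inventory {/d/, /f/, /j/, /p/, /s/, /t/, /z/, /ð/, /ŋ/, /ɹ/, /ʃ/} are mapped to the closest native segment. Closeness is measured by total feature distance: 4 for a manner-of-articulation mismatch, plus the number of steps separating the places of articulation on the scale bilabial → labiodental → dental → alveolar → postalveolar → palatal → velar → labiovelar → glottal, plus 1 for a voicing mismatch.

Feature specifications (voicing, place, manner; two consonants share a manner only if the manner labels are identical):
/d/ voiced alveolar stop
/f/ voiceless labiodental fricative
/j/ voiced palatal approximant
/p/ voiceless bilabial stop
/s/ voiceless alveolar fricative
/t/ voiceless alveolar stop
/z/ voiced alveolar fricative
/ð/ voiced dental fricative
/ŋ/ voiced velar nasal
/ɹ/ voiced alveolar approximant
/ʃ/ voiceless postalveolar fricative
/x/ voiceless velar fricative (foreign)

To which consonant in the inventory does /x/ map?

/ʃ/ is closest: same manner (fricative), place distance 2 (velar→postalveolar), same voicing; total 2. Next closest is /s/ at distance 3.

ʃ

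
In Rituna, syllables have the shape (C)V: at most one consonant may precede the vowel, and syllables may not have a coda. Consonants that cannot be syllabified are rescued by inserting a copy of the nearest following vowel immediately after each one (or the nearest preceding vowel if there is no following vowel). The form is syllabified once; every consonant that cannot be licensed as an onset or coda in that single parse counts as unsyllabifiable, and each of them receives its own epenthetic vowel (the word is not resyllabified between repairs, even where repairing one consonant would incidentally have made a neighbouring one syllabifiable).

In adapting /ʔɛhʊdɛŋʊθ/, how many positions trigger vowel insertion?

The unsyllabifiable consonants are /θ/; each receives one epenthetic vowel.

1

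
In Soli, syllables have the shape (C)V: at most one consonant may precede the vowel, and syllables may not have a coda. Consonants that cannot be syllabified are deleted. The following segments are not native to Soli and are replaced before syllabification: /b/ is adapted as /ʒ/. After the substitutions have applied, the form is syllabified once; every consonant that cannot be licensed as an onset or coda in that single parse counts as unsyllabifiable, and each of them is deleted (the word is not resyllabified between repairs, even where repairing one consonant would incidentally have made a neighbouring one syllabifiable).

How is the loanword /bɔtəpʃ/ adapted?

ʒɔtə

Substitution: /b/ → /ʒ/, giving /ʒɔtəpʃ/.
The consonants /p/, /ʃ/ cannot be parsed into a legal (C)V syllable (no codas are permitted; onsets are limited to one consonant).
Deleting the stranded consonants removes /p/, /ʃ/.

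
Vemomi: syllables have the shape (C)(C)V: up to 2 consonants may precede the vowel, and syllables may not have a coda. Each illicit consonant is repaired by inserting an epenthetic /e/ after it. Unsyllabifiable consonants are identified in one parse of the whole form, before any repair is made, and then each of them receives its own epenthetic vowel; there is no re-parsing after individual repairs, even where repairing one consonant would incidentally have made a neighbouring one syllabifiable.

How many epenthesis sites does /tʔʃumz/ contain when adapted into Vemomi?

The unsyllabifiable consonants are /t/, /m/, /z/; each receives one epenthetic vowel.

3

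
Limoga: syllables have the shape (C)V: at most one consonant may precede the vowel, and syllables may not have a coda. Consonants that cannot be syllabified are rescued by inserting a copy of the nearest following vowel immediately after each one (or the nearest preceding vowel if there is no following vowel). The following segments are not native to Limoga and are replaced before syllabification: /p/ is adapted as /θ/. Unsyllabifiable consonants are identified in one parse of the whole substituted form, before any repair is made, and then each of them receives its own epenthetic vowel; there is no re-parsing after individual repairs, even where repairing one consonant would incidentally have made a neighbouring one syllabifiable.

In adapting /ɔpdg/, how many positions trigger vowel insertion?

After substitution the input is /ɔθdg/.
The unsyllabifiable consonants are /θ/, /d/, /g/; each receives one epenthetic vowel.

3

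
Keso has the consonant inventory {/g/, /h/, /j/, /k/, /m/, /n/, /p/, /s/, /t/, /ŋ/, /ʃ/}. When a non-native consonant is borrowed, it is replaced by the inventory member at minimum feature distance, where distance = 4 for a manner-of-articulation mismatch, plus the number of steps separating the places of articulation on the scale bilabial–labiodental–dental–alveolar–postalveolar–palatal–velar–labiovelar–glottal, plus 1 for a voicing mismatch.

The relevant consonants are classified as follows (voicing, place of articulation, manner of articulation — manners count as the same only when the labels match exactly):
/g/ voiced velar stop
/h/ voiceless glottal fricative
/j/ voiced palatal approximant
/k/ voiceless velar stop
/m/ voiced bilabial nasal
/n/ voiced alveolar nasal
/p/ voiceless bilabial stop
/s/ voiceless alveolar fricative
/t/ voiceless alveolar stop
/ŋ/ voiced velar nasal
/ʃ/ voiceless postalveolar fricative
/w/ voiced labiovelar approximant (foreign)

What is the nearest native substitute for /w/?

j

/j/ is closest: same manner (approximant), place distance 2 (labiovelar→palatal), same voicing; total 2. Next closest is /g/ at distance 5.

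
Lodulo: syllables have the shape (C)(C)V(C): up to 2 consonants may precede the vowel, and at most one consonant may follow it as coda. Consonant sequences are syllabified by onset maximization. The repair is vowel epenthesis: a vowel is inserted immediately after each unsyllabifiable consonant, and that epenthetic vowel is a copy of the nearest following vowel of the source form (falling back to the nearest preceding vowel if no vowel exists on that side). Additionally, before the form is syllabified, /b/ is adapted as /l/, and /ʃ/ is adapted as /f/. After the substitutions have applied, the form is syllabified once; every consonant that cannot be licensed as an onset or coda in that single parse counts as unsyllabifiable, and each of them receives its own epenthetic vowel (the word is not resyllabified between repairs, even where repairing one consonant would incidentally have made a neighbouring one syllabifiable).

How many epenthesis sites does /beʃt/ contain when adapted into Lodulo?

1

After substitution the input is /left/.
The unsyllabifiable consonants are /t/; each receives one epenthetic vowel.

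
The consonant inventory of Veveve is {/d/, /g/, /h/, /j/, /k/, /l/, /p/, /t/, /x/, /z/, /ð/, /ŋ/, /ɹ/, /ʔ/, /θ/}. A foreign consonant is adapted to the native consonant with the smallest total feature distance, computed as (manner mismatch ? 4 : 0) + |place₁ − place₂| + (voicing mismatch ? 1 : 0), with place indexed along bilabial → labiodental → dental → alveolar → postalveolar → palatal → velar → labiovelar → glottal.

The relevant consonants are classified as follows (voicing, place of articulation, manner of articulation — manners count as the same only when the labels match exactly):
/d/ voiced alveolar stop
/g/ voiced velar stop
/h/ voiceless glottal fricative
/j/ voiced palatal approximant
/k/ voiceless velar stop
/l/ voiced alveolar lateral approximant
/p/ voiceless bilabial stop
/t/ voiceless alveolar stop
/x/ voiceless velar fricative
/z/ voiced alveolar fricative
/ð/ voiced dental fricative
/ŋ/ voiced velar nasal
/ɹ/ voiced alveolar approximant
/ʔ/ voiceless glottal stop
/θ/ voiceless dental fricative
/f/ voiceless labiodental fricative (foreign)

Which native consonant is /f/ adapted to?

θ

/θ/ is closest: same manner (fricative), place distance 1 (labiodental→dental), same voicing; total 1. Next closest is /ð/ at distance 2.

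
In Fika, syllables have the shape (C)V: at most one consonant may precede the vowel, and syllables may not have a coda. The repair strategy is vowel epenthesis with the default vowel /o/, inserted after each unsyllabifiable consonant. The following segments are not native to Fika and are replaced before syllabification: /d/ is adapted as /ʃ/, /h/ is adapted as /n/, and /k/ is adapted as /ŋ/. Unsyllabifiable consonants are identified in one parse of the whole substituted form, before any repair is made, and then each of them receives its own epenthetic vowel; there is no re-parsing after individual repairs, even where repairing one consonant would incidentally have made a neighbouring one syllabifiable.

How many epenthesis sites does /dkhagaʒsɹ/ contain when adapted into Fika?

After substitution the input is /ʃŋnagaʒsɹ/.
The unsyllabifiable consonants are /ʃ/, /ŋ/, /ʒ/, /s/, /ɹ/; each receives one epenthetic vowel.

5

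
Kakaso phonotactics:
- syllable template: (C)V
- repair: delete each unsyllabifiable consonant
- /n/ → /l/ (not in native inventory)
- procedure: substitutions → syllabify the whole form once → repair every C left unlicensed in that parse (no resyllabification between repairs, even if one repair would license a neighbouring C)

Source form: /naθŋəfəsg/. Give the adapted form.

laŋəfə

Substitution: /n/ → /l/, giving /laθŋəfəsg/.
Syllabifying with onset maximization leaves /θ/, /s/, /g/ stranded (no codas are permitted; onsets are limited to one consonant).
Deletion applies to /θ/, /s/, /g/.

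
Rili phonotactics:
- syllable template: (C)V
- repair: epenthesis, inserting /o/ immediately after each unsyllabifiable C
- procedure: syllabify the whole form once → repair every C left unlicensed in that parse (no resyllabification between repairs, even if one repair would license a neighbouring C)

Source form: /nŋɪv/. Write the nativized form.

noŋɪvo

The consonants /n/, /v/ cannot be parsed into a legal (C)V syllable (no codas are permitted; onsets are limited to one consonant).
Inserting the epenthetic vowel yields /n/ → /no/, /v/ → /vo/.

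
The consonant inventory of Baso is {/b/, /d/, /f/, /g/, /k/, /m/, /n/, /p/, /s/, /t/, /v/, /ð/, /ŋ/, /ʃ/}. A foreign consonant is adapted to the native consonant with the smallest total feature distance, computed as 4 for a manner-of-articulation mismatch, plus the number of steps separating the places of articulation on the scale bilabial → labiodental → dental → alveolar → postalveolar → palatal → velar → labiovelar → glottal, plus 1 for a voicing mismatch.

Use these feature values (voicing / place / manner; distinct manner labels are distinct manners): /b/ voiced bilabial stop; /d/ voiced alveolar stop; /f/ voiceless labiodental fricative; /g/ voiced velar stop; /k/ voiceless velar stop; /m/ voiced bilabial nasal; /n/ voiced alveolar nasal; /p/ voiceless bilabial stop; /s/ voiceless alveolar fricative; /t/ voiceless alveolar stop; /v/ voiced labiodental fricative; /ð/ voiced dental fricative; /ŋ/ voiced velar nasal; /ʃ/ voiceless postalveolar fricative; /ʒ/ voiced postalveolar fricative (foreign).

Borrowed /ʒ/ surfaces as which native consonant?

/ʃ/ is closest: same manner (fricative), place distance 0 (postalveolar→postalveolar), voicing differs (+1); total 1. Next closest is /s/ at distance 2.

ʃ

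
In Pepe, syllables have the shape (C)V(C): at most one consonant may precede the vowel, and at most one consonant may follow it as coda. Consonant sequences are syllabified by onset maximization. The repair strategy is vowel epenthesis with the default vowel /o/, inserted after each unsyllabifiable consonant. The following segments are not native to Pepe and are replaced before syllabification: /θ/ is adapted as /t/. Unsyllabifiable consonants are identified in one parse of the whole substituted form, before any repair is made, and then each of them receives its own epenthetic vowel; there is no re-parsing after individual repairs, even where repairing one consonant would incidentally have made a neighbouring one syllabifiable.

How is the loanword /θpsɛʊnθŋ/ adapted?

Substitution: /θ/ → /t/, giving /tpsɛʊntŋ/.
The consonants /t/, /p/, /t/, /ŋ/ cannot be parsed into a legal (C)V(C) syllable (at most one coda consonant is licensed; onsets are limited to one consonant).
Inserting the epenthetic vowel yields /t/ → /to/, /p/ → /po/, /t/ → /to/, /ŋ/ → /ŋo/.

toposɛʊntoŋo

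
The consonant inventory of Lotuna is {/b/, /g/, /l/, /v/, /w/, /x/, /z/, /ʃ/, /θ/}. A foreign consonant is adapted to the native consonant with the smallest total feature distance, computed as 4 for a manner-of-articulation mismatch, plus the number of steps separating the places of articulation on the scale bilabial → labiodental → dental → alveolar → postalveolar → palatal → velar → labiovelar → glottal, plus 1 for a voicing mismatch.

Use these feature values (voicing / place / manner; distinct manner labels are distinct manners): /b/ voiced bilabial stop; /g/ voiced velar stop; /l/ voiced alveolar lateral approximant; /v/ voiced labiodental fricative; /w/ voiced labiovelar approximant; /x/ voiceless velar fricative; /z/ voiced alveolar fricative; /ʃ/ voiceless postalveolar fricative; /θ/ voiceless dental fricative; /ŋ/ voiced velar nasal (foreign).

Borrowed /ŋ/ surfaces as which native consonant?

/g/ is closest: manner differs (nasal→stop, +4), place distance 0 (velar→velar), same voicing; total 4. Next closest is /w/ at distance 5.

g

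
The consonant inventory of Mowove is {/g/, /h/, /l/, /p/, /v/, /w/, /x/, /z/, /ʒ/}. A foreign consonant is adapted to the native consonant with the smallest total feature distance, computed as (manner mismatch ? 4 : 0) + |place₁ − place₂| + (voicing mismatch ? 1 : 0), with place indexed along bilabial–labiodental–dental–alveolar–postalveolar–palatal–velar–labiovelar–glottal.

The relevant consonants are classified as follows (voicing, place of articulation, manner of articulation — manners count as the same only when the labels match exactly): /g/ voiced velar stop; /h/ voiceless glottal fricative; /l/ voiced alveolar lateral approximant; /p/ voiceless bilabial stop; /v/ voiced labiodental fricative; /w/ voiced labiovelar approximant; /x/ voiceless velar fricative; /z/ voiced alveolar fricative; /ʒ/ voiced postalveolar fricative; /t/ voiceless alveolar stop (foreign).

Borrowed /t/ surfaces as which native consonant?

p

/p/ is closest: same manner (stop), place distance 3 (alveolar→bilabial), same voicing; total 3. Next closest is /g/ at distance 4.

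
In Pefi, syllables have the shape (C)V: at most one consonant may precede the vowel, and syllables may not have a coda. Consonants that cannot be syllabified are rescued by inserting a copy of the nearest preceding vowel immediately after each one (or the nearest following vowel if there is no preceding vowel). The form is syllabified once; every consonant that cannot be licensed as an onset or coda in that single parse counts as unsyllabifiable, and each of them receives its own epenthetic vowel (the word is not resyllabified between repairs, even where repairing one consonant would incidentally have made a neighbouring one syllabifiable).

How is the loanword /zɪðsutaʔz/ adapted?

The consonants /ð/, /ʔ/, /z/ cannot be parsed into a legal (C)V syllable (no codas are permitted; onsets are limited to one consonant).
Epenthesis after each stranded consonant: /ð/ → /ðɪ/, /ʔ/ → /ʔa/, /z/ → /za/.

zɪðɪsutaʔaza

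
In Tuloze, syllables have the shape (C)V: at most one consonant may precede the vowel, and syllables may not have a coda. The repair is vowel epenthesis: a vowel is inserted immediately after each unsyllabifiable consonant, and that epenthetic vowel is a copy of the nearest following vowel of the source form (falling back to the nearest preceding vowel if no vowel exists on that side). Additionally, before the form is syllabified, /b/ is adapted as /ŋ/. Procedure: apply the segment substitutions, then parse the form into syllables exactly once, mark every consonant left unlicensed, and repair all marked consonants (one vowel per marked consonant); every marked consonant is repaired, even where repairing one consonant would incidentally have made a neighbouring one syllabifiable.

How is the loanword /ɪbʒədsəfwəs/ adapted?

Substitution: /b/ → /ŋ/, giving /ɪŋʒədsəfwəs/.
Syllabifying with onset maximization leaves /ŋ/, /d/, /f/, /s/ stranded (no codas are permitted; onsets are limited to one consonant).
Epenthesis after each stranded consonant: /ŋ/ → /ŋə/, /d/ → /də/, /f/ → /fə/, /s/ → /sə/.

ɪŋəʒədəsəfəwəsə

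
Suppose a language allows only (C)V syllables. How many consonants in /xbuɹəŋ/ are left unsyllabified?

2

The consonants /x/, /ŋ/ cannot be parsed into a legal (C)V syllable (no codas are permitted; onsets are limited to one consonant).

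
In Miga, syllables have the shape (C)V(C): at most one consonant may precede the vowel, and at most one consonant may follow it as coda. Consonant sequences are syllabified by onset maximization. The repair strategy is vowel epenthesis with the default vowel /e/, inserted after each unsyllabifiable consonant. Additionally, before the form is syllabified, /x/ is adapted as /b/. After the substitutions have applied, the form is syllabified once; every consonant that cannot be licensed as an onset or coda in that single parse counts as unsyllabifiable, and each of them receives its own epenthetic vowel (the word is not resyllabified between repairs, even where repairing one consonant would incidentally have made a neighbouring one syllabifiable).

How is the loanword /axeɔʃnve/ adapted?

Substitution: /x/ → /b/, giving /abeɔʃnve/.
The consonants /n/ cannot be parsed into a legal (C)V(C) syllable (at most one coda consonant is licensed; onsets are limited to one consonant).
Epenthesis after each stranded consonant: /n/ → /ne/.

abeɔʃneve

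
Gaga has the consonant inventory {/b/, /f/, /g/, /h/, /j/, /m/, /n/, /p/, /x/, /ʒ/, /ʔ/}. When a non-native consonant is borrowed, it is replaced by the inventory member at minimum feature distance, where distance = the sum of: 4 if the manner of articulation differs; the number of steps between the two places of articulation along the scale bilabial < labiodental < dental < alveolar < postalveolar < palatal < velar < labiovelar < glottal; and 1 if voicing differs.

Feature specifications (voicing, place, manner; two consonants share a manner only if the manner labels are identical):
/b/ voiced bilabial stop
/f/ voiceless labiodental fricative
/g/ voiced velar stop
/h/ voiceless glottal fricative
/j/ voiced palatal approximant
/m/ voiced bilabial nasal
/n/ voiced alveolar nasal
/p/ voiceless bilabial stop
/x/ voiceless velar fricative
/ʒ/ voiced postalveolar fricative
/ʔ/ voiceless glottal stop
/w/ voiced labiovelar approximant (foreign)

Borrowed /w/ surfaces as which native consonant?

j

/j/ is closest: same manner (approximant), place distance 2 (labiovelar→palatal), same voicing; total 2. Next closest is /g/ at distance 5.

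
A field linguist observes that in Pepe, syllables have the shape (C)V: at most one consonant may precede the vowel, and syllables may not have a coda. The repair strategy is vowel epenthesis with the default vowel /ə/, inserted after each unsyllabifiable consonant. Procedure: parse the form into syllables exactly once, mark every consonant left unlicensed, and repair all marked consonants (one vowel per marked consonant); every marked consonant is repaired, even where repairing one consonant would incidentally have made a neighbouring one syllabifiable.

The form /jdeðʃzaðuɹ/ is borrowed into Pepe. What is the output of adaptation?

jədeðəʃəzaðuɹə

Syllabifying with onset maximization leaves /j/, /ð/, /ʃ/, /ɹ/ stranded (no codas are permitted; onsets are limited to one consonant).
Each unlicensed consonant becomes the onset of a new syllable: /j/ → /jə/, /ð/ → /ðə/, /ʃ/ → /ʃə/, /ɹ/ → /ɹə/.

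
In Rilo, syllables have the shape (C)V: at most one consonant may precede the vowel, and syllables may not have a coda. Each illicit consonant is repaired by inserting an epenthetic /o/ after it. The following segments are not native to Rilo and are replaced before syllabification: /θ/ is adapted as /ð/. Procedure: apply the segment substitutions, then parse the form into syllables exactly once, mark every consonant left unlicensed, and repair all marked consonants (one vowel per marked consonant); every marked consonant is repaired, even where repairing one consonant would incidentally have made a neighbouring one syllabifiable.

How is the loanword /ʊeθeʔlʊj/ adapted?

ʊeðeʔolʊjo

Substitution: /θ/ → /ð/, giving /ʊeðeʔlʊj/.
Syllabifying with onset maximization leaves /ʔ/, /j/ stranded (no codas are permitted; onsets are limited to one consonant).
Epenthesis after each stranded consonant: /ʔ/ → /ʔo/, /j/ → /jo/.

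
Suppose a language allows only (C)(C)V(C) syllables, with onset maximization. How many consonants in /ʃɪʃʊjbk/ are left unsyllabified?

Under (C)(C)V(C), the unsyllabifiable consonants are /b/, /k/ (at most one coda consonant is licensed; onsets may contain at most 2 consonants).

2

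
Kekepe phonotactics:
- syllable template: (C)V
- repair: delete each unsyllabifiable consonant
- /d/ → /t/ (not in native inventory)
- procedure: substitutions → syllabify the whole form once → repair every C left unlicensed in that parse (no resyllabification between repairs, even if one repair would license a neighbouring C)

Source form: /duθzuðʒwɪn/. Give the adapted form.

Substitution: /d/ → /t/, giving /tuθzuðʒwɪn/.
Syllabifying with onset maximization leaves /θ/, /ð/, /ʒ/, /n/ stranded (no codas are permitted; onsets are limited to one consonant).
Each unlicensed consonant is deleted: /θ/, /ð/, /ʒ/, /n/.

tuzuwɪ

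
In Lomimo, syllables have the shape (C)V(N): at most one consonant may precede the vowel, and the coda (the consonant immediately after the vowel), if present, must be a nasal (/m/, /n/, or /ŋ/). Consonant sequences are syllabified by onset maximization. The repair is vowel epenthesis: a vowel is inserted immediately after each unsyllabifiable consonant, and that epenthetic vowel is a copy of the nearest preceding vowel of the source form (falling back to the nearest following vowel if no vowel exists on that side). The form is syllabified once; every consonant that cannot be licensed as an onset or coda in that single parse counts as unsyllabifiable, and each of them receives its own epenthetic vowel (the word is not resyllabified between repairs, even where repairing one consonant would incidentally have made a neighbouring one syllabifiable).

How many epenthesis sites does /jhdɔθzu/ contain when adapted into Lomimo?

The unsyllabifiable consonants are /j/, /h/, /θ/; each receives one epenthetic vowel.

3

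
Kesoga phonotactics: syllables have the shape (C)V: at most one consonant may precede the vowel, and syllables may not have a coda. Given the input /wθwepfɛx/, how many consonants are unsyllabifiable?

4

Under (C)V, the unsyllabifiable consonants are /w/, /θ/, /p/, /x/ (no codas are permitted; onsets are limited to one consonant).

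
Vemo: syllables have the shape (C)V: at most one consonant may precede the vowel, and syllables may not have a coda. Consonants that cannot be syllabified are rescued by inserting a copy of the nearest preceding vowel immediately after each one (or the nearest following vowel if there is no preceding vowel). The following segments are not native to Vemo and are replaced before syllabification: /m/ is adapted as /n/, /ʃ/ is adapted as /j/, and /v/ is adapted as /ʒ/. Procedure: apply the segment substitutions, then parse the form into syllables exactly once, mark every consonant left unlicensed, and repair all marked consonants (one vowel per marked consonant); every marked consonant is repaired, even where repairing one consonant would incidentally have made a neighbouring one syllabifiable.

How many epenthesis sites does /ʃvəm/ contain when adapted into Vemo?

After substitution the input is /jʒən/.
The unsyllabifiable consonants are /j/, /n/; each receives one epenthetic vowel.

2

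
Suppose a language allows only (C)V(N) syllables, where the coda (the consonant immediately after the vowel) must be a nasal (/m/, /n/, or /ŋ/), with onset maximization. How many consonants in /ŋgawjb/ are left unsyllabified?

4

Under (C)V(N), the unsyllabifiable consonants are /ŋ/, /w/, /j/, /b/ (only a nasal (/m/, /n/, or /ŋ/) is licensed in coda position; onsets are limited to one consonant).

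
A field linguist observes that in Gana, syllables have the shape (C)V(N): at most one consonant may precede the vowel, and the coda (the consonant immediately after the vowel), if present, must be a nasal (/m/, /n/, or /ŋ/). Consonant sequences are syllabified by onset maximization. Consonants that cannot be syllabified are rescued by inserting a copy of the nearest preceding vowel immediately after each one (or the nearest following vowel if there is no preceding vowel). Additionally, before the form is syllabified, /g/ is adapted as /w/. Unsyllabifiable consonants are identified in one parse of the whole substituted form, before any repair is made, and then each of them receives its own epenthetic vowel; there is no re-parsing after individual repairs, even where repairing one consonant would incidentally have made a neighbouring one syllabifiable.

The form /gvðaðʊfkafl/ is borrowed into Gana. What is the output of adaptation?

wavaðaðʊfʊkafala

Substitution: /g/ → /w/, giving /wvðaðʊfkafl/.
Syllabifying with onset maximization leaves /w/, /v/, /f/, /f/, /l/ stranded (only a nasal (/m/, /n/, or /ŋ/) is licensed in coda position; onsets are limited to one consonant).
Each unlicensed consonant becomes the onset of a new syllable: /w/ → /wa/, /v/ → /va/, /f/ → /fʊ/, /f/ → /fa/, /l/ → /la/.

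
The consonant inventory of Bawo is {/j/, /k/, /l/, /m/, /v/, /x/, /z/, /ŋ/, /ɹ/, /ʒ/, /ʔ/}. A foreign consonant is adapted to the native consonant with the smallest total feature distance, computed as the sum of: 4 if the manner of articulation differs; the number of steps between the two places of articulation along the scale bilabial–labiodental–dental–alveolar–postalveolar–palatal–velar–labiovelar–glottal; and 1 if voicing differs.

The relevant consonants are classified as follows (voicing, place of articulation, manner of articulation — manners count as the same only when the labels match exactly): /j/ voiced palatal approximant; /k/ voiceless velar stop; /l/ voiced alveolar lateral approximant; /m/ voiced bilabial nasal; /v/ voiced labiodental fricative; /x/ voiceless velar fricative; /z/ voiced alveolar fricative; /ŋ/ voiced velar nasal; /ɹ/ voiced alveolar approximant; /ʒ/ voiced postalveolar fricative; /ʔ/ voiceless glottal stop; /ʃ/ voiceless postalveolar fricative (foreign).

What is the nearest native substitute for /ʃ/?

ʒ

/ʒ/ is closest: same manner (fricative), place distance 0 (postalveolar→postalveolar), voicing differs (+1); total 1. Next closest is /x/ at distance 2.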